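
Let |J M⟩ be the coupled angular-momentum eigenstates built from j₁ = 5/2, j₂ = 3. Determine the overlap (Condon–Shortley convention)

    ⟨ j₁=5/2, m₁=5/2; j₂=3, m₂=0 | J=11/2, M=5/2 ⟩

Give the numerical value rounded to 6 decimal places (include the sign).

√[12·0!5!6!/12! · 5!0!3!3!8!3!] = √(24883200/11)
  +(−1)^0/∏(0,0,0,3,5,3)! = 1/4320  (running 1/4320)
⟨..|..⟩ = √(24883200/11)·(1/4320) = +0.348155

+0.348155  (= +√(4/33))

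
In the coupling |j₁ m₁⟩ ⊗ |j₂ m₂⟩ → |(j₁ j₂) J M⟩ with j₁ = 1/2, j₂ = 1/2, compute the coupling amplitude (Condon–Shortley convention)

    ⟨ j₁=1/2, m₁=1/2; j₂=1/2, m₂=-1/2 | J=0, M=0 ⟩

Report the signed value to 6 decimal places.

+0.707107  (= +√(1/2))

√[1·1!0!0!/2! · 1!0!0!1!0!0!] = √(1/2)
  +(−1)^0/∏(0,1,0,0,0,0)! = 1  (running 1)
⟨..|..⟩ = √(1/2)·(1) = +0.707107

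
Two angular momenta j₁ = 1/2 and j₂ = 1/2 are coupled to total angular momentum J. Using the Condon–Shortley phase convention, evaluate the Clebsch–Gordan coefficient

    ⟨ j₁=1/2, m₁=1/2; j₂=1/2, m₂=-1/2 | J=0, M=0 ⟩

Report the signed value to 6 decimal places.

+0.707107  (= +√(1/2))

j₁+j₂−J=1  J+j₁−j₂=0  J−j₁+j₂=0  j₁+j₂+J+1=2
(j₁±m₁, j₂±m₂, J±M) = (1,0,0,1,0,0)
P² = 1/2
sum k=0..0:
  [0] +1/1 = 1
S = 1
C² = P²·S² = 1/2 ; C = +0.707107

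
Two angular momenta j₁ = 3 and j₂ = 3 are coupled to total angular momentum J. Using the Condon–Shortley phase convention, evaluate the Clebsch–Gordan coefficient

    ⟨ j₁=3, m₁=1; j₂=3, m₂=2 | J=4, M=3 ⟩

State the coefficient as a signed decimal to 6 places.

-0.301511  (= −√(1/11))

√[9·2!4!4!/11! · 4!2!5!1!7!1!] = √(82944/11)
  +(−1)^1/∏(1,1,1,4,3,0)! = -1/144  (running -1/144)
  +(−1)^2/∏(2,0,0,3,4,1)! = 1/288  (running -1/288)
⟨..|..⟩ = √(82944/11)·(-1/288) = -0.301511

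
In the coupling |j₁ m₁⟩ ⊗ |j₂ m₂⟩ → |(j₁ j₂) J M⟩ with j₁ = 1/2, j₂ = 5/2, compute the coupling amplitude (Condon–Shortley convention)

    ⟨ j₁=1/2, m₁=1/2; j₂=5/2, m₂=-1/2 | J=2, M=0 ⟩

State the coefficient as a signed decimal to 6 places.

+√(1/2) ≈ +0.707107

j₁+j₂−J=1  J+j₁−j₂=0  J−j₁+j₂=4  j₁+j₂+J+1=6
(j₁±m₁, j₂±m₂, J±M) = (1,0,2,3,2,2)
P² = 8
sum k=0..0:
  [0] +1/4 = 1/4
S = 1/4
C² = P²·S² = 1/2 ; C = +0.707107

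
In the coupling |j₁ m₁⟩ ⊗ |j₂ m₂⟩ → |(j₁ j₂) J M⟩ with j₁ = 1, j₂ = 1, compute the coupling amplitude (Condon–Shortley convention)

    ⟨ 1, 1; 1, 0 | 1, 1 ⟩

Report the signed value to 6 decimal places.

√[3·1!1!1!/4! · 2!0!1!1!2!0!] = √(1/2)
  +(−1)^0/∏(0,1,0,1,1,0)! = 1  (running 1)
⟨..|..⟩ = √(1/2)·(1) = +0.707107

+√(1/2) = +0.707107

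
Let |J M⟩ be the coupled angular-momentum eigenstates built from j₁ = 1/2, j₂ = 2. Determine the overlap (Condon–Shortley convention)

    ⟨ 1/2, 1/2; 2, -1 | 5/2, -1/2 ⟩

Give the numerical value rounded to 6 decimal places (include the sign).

+0.632456

triangle: 0!·1!·4!/6! = 24/720
(j±m)!: 1!·0!·1!·3!·2!·3! = 72
prefactor² = (2J+1)·Δ·N² = 72/5
  k=0: +1/(0!·0!·0!·1!·1!·3!) = 1/6
Σ = 1/6  ⇒  CG² = 72/5·1/6² = 2/5
CG = +√(2/5) = +0.632456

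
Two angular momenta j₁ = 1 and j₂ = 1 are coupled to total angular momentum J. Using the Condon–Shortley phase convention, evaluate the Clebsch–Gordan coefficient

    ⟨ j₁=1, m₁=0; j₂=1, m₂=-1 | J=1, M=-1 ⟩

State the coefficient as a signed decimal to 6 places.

j₁+j₂−J=1  J+j₁−j₂=1  J−j₁+j₂=1  j₁+j₂+J+1=4
(j₁±m₁, j₂±m₂, J±M) = (1,1,0,2,0,2)
P² = 1/2
sum k=0..0:
  [0] +1/1 = 1
S = 1
C² = P²·S² = 1/2 ; C = +0.707107

+√(1/2) ≈ +0.707107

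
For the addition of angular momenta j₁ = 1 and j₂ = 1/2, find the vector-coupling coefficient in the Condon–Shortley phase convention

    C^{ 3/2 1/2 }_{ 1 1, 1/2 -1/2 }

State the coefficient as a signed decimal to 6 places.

+0.577350

j₁+j₂−J=0  J+j₁−j₂=2  J−j₁+j₂=1  j₁+j₂+J+1=4
(j₁±m₁, j₂±m₂, J±M) = (2,0,0,1,2,1)
P² = 4/3
sum k=0..0:
  [0] +1/2 = 1/2
S = 1/2
C² = P²·S² = 1/3 ; C = +0.577350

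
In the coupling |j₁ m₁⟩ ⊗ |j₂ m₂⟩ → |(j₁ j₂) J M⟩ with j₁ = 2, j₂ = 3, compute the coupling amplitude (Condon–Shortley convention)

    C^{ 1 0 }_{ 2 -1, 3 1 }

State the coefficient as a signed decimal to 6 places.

triangle: 4!*0!*2!/7! = 48/5040
(j±m)!: 1!*3!*4!*2!*1!*1! = 288
prefactor² = (2J+1)*Δ*N² = 288/35
  k=3: −1/(3!*1!*0!*1!*0!*1!) = -1/6
Σ = -1/6  ⇒  CG² = 288/35*(-1/6)² = 8/35
CG = −√(8/35) = -0.478091

−√(8/35) ≈ -0.478091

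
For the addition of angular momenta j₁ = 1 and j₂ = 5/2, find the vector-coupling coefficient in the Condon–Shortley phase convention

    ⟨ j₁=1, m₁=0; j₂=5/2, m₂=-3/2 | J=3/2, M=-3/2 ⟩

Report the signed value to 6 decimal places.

triangle: 2!*0!*3!/6! = 12/720
(j±m)!: 1!*1!*1!*4!*0!*3! = 144
prefactor² = (2J+1)*Δ*N² = 48/5
  k=1: −1/(1!*1!*0!*0!*0!*3!) = -1/6
Σ = -1/6  ⇒  CG² = 48/5*(-1/6)² = 4/15
CG = −√(4/15) = -0.516398

-0.516398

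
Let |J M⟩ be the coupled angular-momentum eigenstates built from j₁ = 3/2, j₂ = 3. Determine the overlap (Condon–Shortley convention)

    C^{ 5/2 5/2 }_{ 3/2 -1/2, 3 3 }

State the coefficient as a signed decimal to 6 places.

+0.731925

√[6·2!1!4!/8! · 1!2!6!0!5!0!] = √(8640/7)
  +(−1)^2/∏(2,0,0,4,1,0)! = 1/48  (running 1/48)
⟨..|..⟩ = √(8640/7)·(1/48) = +0.731925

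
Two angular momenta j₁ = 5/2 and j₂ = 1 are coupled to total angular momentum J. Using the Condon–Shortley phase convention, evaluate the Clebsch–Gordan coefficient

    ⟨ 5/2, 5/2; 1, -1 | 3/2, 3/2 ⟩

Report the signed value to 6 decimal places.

triangle: 2!×3!×0!/6! = 12/720
(j±m)!: 5!×0!×0!×2!×3!×0! = 1440
prefactor² = (2J+1)×Δ×N² = 96
  k=0: +1/(0!×2!×0!×0!×3!×0!) = 1/12
Σ = 1/12  ⇒  CG² = 96×1/12² = 2/3
CG = +√(2/3) = +0.816497

+0.816497  (= +√(2/3))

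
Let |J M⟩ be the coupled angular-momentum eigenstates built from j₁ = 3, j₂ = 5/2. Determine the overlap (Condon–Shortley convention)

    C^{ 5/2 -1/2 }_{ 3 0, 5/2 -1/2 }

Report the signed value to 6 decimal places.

√[6·3!3!2!/9! · 3!3!2!3!2!3!] = √(216/35)
  +(−1)^0/∏(0,3,3,2,0,0)! = 1/72  (running 1/72)
  +(−1)^1/∏(1,2,2,1,1,1)! = -1/4  (running -17/72)
  +(−1)^2/∏(2,1,1,0,2,2)! = 1/8  (running -1/9)
⟨..|..⟩ = √(216/35)·(-1/9) = -0.276026

-0.276026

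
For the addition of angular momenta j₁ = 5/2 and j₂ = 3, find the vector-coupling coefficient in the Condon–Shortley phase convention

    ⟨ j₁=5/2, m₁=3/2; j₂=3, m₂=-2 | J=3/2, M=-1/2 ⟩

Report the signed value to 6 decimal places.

-0.218218

j₁+j₂−J=4  J+j₁−j₂=1  J−j₁+j₂=2  j₁+j₂+J+1=8
(j₁±m₁, j₂±m₂, J±M) = (4,1,1,5,1,2)
P² = 192/7
sum k=0..1:
  [0] +1/24 = 1/24
  [1] −1/12 = -1/12
S = -1/24
C² = P²·S² = 1/21 ; C = -0.218218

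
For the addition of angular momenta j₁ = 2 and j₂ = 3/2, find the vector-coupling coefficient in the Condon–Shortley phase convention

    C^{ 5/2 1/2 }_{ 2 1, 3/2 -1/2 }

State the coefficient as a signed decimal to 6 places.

+0.597614  (= +√(5/14))

j₁+j₂−J=1  J+j₁−j₂=3  J−j₁+j₂=2  j₁+j₂+J+1=7
(j₁±m₁, j₂±m₂, J±M) = (3,1,1,2,3,2)
P² = 72/35
sum k=0..1:
  [0] +1/2 = 1/2
  [1] −1/12 = -1/12
S = 5/12
C² = P²·S² = 5/14 ; C = +0.597614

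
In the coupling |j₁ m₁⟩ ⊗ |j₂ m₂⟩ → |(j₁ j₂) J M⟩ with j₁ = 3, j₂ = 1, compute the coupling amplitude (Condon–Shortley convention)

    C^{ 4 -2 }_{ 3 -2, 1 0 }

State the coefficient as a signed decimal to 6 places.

+0.654654  (= +√(3/7))

j₁+j₂−J=0  J+j₁−j₂=6  J−j₁+j₂=2  j₁+j₂+J+1=9
(j₁±m₁, j₂±m₂, J±M) = (1,5,1,1,2,6)
P² = 43200/7
sum k=0..0:
  [0] +1/120 = 1/120
S = 1/120
C² = P²·S² = 3/7 ; C = +0.654654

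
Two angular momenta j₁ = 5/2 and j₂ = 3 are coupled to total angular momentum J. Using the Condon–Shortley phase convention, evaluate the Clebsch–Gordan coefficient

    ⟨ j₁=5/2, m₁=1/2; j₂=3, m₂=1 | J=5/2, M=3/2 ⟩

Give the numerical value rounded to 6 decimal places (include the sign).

triangle: 3!*2!*3!/9! = 72/362880
(j±m)!: 3!*2!*4!*2!*4!*1! = 13824
prefactor² = (2J+1)*Δ*N² = 576/35
  k=1: −1/(1!*2!*1!*3!*1!*0!) = -1/12
  k=2: +1/(2!*1!*0!*2!*2!*1!) = 1/8
Σ = 1/24  ⇒  CG² = 576/35*1/24² = 1/35
CG = +√(1/35) = +0.169031

+√(1/35) = +0.169031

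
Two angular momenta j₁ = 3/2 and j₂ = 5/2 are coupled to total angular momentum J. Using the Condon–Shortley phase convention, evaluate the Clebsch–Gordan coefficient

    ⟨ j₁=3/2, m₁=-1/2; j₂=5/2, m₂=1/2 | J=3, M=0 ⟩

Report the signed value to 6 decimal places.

−√(1/5) = -0.447214

triangle: 1!*2!*4!/8! = 48/40320
(j±m)!: 1!*2!*3!*2!*3!*3! = 864
prefactor² = (2J+1)*Δ*N² = 36/5
  k=0: +1/(0!*1!*2!*3!*0!*1!) = 1/12
  k=1: −1/(1!*0!*1!*2!*1!*2!) = -1/4
Σ = -1/6  ⇒  CG² = 36/5*(-1/6)² = 1/5
CG = −√(1/5) = -0.447214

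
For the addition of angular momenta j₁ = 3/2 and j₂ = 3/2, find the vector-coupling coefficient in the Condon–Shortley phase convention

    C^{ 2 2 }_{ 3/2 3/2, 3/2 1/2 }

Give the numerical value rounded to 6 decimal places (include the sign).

+√(1/2) ≈ +0.707107

j₁+j₂−J=1  J+j₁−j₂=2  J−j₁+j₂=2  j₁+j₂+J+1=6
(j₁±m₁, j₂±m₂, J±M) = (3,0,2,1,4,0)
P² = 8
sum k=0..0:
  [0] +1/4 = 1/4
S = 1/4
C² = P²·S² = 1/2 ; C = +0.707107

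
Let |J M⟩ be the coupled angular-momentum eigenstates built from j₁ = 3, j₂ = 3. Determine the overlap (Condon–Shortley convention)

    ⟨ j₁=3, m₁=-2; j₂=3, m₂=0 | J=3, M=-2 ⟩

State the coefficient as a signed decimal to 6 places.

+0.408248

√[7·3!3!3!/10! · 1!5!3!3!1!5!] = √(216)
  +(−1)^2/∏(2,1,3,1,0,2)! = 1/24  (running 1/24)
  +(−1)^3/∏(3,0,2,0,1,3)! = -1/72  (running 1/36)
⟨..|..⟩ = √(216)·(1/36) = +0.408248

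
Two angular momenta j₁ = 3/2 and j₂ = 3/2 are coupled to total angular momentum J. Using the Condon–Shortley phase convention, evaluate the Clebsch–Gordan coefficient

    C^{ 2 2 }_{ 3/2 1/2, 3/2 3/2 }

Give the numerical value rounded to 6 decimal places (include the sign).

-0.707107

triangle: 1!×2!×2!/6! = 4/720
(j±m)!: 2!×1!×3!×0!×4!×0! = 288
prefactor² = (2J+1)×Δ×N² = 8
  k=1: −1/(1!×0!×0!×2!×2!×0!) = -1/4
Σ = -1/4  ⇒  CG² = 8×(-1/4)² = 1/2
CG = −√(1/2) = -0.707107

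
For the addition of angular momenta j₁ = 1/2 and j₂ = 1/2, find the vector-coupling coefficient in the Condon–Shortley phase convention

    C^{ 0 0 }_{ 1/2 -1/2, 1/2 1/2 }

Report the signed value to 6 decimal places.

√[1·1!0!0!/2! · 0!1!1!0!0!0!] = √(1/2)
  +(−1)^1/∏(1,0,0,0,0,0)! = -1  (running -1)
⟨..|..⟩ = √(1/2)·(-1) = -0.707107

-0.707107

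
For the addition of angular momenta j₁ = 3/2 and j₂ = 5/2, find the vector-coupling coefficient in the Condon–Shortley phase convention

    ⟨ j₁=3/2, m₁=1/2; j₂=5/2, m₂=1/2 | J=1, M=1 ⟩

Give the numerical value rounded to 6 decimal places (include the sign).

−√(3/20) ≈ -0.387298

j₁+j₂−J=3  J+j₁−j₂=0  J−j₁+j₂=2  j₁+j₂+J+1=6
(j₁±m₁, j₂±m₂, J±M) = (2,1,3,2,2,0)
P² = 12/5
sum k=1..1:
  [1] −1/4 = -1/4
S = -1/4
C² = P²·S² = 3/20 ; C = -0.387298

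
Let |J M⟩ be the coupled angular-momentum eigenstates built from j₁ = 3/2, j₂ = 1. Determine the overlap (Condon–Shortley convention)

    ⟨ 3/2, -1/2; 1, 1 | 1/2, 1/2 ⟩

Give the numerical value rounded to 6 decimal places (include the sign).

j₁+j₂−J=2  J+j₁−j₂=1  J−j₁+j₂=0  j₁+j₂+J+1=4
(j₁±m₁, j₂±m₂, J±M) = (1,2,2,0,1,0)
P² = 2/3
sum k=2..2:
  [2] +1/2 = 1/2
S = 1/2
C² = P²·S² = 1/6 ; C = +0.408248

+0.408248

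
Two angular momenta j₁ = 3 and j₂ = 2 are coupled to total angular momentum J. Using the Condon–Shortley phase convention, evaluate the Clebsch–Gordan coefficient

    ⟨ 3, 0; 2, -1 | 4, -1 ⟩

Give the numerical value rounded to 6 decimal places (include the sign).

triangle: 1!*5!*3!/10! = 720/3628800
(j±m)!: 3!*3!*1!*3!*3!*5! = 155520
prefactor² = (2J+1)*Δ*N² = 1944/7
  k=0: +1/(0!*1!*3!*1!*2!*2!) = 1/24
  k=1: −1/(1!*0!*2!*0!*3!*3!) = -1/72
Σ = 1/36  ⇒  CG² = 1944/7*1/36² = 3/14
CG = +√(3/14) = +0.462910

+√(3/14) = +0.462910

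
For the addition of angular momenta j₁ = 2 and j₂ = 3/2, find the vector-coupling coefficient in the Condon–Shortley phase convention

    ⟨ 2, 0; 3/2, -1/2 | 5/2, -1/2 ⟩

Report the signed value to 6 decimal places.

+0.292770

√[6·1!3!2!/7! · 2!2!1!2!2!3!] = √(48/35)
  +(−1)^0/∏(0,1,2,1,1,1)! = 1/2  (running 1/2)
  +(−1)^1/∏(1,0,1,0,2,2)! = -1/4  (running 1/4)
⟨..|..⟩ = √(48/35)·(1/4) = +0.292770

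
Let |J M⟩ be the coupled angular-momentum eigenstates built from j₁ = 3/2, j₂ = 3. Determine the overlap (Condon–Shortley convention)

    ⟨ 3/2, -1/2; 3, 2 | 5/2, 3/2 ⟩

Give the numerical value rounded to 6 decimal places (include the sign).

+0.267261  (= +√(1/14))

triangle: 2!×1!×4!/8! = 48/40320
(j±m)!: 1!×2!×5!×1!×4!×1! = 5760
prefactor² = (2J+1)×Δ×N² = 288/7
  k=1: −1/(1!×1!×1!×4!×0!×0!) = -1/24
  k=2: +1/(2!×0!×0!×3!×1!×1!) = 1/12
Σ = 1/24  ⇒  CG² = 288/7×1/24² = 1/14
CG = +√(1/14) = +0.267261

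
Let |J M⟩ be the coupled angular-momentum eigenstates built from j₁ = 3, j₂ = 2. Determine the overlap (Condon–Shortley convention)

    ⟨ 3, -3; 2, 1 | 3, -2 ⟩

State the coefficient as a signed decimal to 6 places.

+0.645497  (= +√(5/12))

√[7·2!4!2!/9! · 0!6!3!1!1!5!] = √(960)
  +(−1)^2/∏(2,0,4,1,0,1)! = 1/48  (running 1/48)
⟨..|..⟩ = √(960)·(1/48) = +0.645497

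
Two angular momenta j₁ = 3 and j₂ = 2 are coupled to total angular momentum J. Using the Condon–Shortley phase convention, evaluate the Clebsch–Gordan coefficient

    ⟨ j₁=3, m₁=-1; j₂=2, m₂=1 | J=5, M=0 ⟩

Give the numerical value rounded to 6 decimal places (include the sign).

j₁+j₂−J=0  J+j₁−j₂=6  J−j₁+j₂=4  j₁+j₂+J+1=11
(j₁±m₁, j₂±m₂, J±M) = (2,4,3,1,5,5)
P² = 138240/7
sum k=0..0:
  [0] +1/288 = 1/288
S = 1/288
C² = P²·S² = 5/21 ; C = +0.487950

+√(5/21) ≈ +0.487950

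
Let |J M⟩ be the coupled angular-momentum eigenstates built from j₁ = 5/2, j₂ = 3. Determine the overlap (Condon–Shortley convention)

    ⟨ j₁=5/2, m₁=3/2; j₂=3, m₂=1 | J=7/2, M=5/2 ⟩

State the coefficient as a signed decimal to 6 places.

√[8·2!3!4!/10! · 4!1!4!2!6!1!] = √(18432/35)
  +(−1)^0/∏(0,2,1,4,2,0)! = 1/96  (running 1/96)
  +(−1)^1/∏(1,1,0,3,3,1)! = -1/36  (running -5/288)
⟨..|..⟩ = √(18432/35)·(-5/288) = -0.398410

-0.398410  (= −√(10/63))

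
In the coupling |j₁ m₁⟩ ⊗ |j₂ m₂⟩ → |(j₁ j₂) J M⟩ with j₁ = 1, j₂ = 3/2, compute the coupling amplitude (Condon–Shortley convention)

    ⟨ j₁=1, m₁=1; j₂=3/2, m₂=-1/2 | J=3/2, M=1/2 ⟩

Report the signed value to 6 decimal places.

+√(8/15) ≈ +0.730297

√[4·1!1!2!/5! · 2!0!1!2!2!1!] = √(8/15)
  +(−1)^0/∏(0,1,0,1,1,1)! = 1  (running 1)
⟨..|..⟩ = √(8/15)·(1) = +0.730297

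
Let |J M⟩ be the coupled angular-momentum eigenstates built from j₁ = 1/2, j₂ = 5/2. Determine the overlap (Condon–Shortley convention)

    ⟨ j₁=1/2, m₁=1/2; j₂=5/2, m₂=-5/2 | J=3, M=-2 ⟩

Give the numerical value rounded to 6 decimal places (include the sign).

√[7·0!1!5!/7! · 1!0!0!5!1!5!] = √(2400)
  +(−1)^0/∏(0,0,0,0,1,5)! = 1/120  (running 1/120)
⟨..|..⟩ = √(2400)·(1/120) = +0.408248

+0.408248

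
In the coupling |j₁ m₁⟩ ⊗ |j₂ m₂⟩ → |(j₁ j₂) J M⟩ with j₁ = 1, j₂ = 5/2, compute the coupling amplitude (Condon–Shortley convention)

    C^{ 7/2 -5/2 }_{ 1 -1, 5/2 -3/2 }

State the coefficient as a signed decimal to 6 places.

j₁+j₂−J=0  J+j₁−j₂=2  J−j₁+j₂=5  j₁+j₂+J+1=8
(j₁±m₁, j₂±m₂, J±M) = (0,2,1,4,1,6)
P² = 11520/7
sum k=0..0:
  [0] +1/48 = 1/48
S = 1/48
C² = P²·S² = 5/7 ; C = +0.845154

+√(5/7) = +0.845154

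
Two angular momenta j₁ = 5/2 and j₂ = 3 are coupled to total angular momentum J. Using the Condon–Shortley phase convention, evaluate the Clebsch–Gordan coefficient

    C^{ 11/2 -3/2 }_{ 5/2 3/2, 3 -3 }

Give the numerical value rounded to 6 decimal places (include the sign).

+√(1/66) = +0.123091

√[12·0!5!6!/12! · 4!1!0!6!4!7!] = √(49766400/11)
  +(−1)^0/∏(0,0,1,0,4,6)! = 1/17280  (running 1/17280)
⟨..|..⟩ = √(49766400/11)·(1/17280) = +0.123091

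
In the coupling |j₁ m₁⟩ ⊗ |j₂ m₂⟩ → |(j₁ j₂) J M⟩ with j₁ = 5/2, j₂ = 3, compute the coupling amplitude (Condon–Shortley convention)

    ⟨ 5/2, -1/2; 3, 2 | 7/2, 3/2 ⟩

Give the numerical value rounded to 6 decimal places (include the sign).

+√(2/21) ≈ +0.308607

triangle: 2!*3!*4!/10! = 288/3628800
(j±m)!: 2!*3!*5!*1!*5!*2! = 345600
prefactor² = (2J+1)*Δ*N² = 1536/7
  k=1: −1/(1!*1!*2!*4!*1!*0!) = -1/48
  k=2: +1/(2!*0!*1!*3!*2!*1!) = 1/24
Σ = 1/48  ⇒  CG² = 1536/7*1/48² = 2/21
CG = +√(2/21) = +0.308607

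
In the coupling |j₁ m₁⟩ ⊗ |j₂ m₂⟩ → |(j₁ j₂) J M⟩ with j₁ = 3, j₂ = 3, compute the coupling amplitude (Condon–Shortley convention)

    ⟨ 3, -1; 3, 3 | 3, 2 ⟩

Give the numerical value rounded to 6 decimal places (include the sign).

−√(1/3) = -0.577350

j₁+j₂−J=3  J+j₁−j₂=3  J−j₁+j₂=3  j₁+j₂+J+1=10
(j₁±m₁, j₂±m₂, J±M) = (2,4,6,0,5,1)
P² = 1728
sum k=3..3:
  [3] −1/72 = -1/72
S = -1/72
C² = P²·S² = 1/3 ; C = -0.577350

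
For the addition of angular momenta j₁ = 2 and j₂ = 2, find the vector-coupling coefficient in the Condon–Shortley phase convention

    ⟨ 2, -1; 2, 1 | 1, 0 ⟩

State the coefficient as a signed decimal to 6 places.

+√(1/10) ≈ +0.316228

√[3·3!1!1!/6! · 1!3!3!1!1!1!] = √(9/10)
  +(−1)^2/∏(2,1,1,1,0,0)! = 1/2  (running 1/2)
  +(−1)^3/∏(3,0,0,0,1,1)! = -1/6  (running 1/3)
⟨..|..⟩ = √(9/10)·(1/3) = +0.316228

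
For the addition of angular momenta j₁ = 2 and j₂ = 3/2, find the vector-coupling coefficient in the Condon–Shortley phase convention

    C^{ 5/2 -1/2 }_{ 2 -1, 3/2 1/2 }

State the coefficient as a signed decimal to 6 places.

-0.597614

j₁+j₂−J=1  J+j₁−j₂=3  J−j₁+j₂=2  j₁+j₂+J+1=7
(j₁±m₁, j₂±m₂, J±M) = (1,3,2,1,2,3)
P² = 72/35
sum k=0..1:
  [0] +1/12 = 1/12
  [1] −1/2 = -1/2
S = -5/12
C² = P²·S² = 5/14 ; C = -0.597614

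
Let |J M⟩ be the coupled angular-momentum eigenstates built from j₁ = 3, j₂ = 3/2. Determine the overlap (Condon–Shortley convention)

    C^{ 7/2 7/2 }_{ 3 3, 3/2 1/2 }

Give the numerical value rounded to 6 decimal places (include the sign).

+√(2/3) ≈ +0.816497

√[8·1!5!2!/9! · 6!0!2!1!7!0!] = √(38400)
  +(−1)^0/∏(0,1,0,2,5,0)! = 1/240  (running 1/240)
⟨..|..⟩ = √(38400)·(1/240) = +0.816497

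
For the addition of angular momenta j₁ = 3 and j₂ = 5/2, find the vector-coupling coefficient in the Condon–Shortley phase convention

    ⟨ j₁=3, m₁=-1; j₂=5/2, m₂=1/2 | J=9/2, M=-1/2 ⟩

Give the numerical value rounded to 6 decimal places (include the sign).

−√(160/693) = -0.480500

triangle: 1!*5!*4!/11! = 2880/39916800
(j±m)!: 2!*4!*3!*2!*4!*5! = 1658880
prefactor² = (2J+1)*Δ*N² = 92160/77
  k=0: +1/(0!*1!*4!*3!*1!*1!) = 1/144
  k=1: −1/(1!*0!*3!*2!*2!*2!) = -1/48
Σ = -1/72  ⇒  CG² = 92160/77*(-1/72)² = 160/693
CG = −√(160/693) = -0.480500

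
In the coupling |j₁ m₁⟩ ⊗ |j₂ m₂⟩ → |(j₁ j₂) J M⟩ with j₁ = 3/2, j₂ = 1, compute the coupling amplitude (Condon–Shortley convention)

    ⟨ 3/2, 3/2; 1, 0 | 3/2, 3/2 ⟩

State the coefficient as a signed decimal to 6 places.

√[4·1!2!1!/5! · 3!0!1!1!3!0!] = √(12/5)
  +(−1)^0/∏(0,1,0,1,2,0)! = 1/2  (running 1/2)
⟨..|..⟩ = √(12/5)·(1/2) = +0.774597

+√(3/5) ≈ +0.774597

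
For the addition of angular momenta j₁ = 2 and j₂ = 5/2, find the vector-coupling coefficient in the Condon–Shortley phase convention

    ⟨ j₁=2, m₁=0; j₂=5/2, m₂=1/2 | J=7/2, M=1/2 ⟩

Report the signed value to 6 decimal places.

−√(4/105) = -0.195180

j₁+j₂−J=1  J+j₁−j₂=3  J−j₁+j₂=4  j₁+j₂+J+1=9
(j₁±m₁, j₂±m₂, J±M) = (2,2,3,2,4,3)
P² = 768/35
sum k=0..1:
  [0] +1/12 = 1/12
  [1] −1/8 = -1/8
S = -1/24
C² = P²·S² = 4/105 ; C = -0.195180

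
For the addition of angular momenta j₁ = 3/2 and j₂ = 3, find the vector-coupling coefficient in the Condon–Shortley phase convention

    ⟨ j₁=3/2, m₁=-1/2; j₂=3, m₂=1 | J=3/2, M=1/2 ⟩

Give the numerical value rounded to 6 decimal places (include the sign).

√[4·3!0!3!/7! · 1!2!4!2!2!1!] = √(192/35)
  +(−1)^2/∏(2,1,0,2,0,1)! = 1/4  (running 1/4)
⟨..|..⟩ = √(192/35)·(1/4) = +0.585540

+0.585540  (= +√(12/35))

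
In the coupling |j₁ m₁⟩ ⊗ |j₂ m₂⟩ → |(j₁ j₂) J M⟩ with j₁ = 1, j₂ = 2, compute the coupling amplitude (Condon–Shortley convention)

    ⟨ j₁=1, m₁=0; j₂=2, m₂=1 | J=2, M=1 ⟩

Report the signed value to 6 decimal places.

triangle: 1!×1!×3!/6! = 6/720
(j±m)!: 1!×1!×3!×1!×3!×1! = 36
prefactor² = (2J+1)×Δ×N² = 3/2
  k=0: +1/(0!×1!×1!×3!×0!×0!) = 1/6
  k=1: −1/(1!×0!×0!×2!×1!×1!) = -1/2
Σ = -1/3  ⇒  CG² = 3/2×(-1/3)² = 1/6
CG = −√(1/6) = -0.408248

−√(1/6) ≈ -0.408248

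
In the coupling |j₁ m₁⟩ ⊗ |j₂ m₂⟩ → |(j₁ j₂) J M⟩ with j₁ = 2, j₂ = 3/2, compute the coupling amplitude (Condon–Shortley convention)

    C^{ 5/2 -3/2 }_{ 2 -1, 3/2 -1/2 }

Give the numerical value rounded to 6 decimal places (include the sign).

-0.169031

√[6·1!3!2!/7! · 1!3!1!2!1!4!] = √(144/35)
  +(−1)^0/∏(0,1,3,1,0,1)! = 1/6  (running 1/6)
  +(−1)^1/∏(1,0,2,0,1,2)! = -1/4  (running -1/12)
⟨..|..⟩ = √(144/35)·(-1/12) = -0.169031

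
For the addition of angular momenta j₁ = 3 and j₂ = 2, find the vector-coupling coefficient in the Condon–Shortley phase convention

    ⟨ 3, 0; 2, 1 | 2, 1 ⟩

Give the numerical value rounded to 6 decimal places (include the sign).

+0.534522  (= +√(2/7))

j₁+j₂−J=3  J+j₁−j₂=3  J−j₁+j₂=1  j₁+j₂+J+1=8
(j₁±m₁, j₂±m₂, J±M) = (3,3,3,1,3,1)
P² = 81/14
sum k=2..3:
  [2] +1/4 = 1/4
  [3] −1/36 = -1/36
S = 2/9
C² = P²·S² = 2/7 ; C = +0.534522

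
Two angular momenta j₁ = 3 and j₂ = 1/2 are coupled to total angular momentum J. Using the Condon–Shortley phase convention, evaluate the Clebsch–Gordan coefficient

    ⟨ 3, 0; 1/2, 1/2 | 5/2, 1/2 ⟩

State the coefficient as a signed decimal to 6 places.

-0.654654  (= −√(3/7))

√[6·1!5!0!/7! · 3!3!1!0!3!2!] = √(432/7)
  +(−1)^1/∏(1,0,2,0,3,0)! = -1/12  (running -1/12)
⟨..|..⟩ = √(432/7)·(-1/12) = -0.654654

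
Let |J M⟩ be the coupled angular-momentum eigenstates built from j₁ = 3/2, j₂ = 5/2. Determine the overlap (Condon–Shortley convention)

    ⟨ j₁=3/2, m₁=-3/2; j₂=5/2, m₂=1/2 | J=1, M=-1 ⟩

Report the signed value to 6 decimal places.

√[3·3!0!2!/6! · 0!3!3!2!0!2!] = √(36/5)
  +(−1)^3/∏(3,0,0,0,0,2)! = -1/12  (running -1/12)
⟨..|..⟩ = √(36/5)·(-1/12) = -0.223607

−√(1/20) = -0.223607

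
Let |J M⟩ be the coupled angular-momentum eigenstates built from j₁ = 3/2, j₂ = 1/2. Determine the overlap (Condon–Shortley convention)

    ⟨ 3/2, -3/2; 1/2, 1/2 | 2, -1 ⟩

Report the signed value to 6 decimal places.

triangle: 0!·3!·1!/5! = 6/120
(j±m)!: 0!·3!·1!·0!·1!·3! = 36
prefactor² = (2J+1)·Δ·N² = 9
  k=0: +1/(0!·0!·3!·1!·0!·0!) = 1/6
Σ = 1/6  ⇒  CG² = 9·1/6² = 1/4
CG = +√(1/4) = +0.500000

+0.500000  (= +√(1/4))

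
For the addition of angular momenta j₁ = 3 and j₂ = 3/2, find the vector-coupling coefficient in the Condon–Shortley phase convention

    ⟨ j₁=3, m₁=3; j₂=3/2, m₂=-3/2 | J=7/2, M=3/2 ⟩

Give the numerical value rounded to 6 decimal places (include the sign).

+0.308607  (= +√(2/21))

triangle: 1!*5!*2!/9! = 240/362880
(j±m)!: 6!*0!*0!*3!*5!*2! = 1036800
prefactor² = (2J+1)*Δ*N² = 38400/7
  k=0: +1/(0!*1!*0!*0!*5!*2!) = 1/240
Σ = 1/240  ⇒  CG² = 38400/7*1/240² = 2/21
CG = +√(2/21) = +0.308607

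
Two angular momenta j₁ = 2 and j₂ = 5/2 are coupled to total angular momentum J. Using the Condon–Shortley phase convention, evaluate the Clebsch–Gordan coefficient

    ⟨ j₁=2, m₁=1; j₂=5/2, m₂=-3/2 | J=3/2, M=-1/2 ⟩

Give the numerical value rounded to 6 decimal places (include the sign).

triangle: 3!×1!×2!/7! = 12/5040
(j±m)!: 3!×1!×1!×4!×1!×2! = 288
prefactor² = (2J+1)×Δ×N² = 96/35
  k=0: +1/(0!×3!×1!×1!×0!×1!) = 1/6
  k=1: −1/(1!×2!×0!×0!×1!×2!) = -1/4
Σ = -1/12  ⇒  CG² = 96/35×(-1/12)² = 2/105
CG = −√(2/105) = -0.138013

-0.138013  (= −√(2/105))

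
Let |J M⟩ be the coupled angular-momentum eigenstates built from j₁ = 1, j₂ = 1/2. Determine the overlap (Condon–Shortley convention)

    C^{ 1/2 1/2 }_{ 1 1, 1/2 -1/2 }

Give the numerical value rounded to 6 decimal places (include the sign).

+√(2/3) = +0.816497

triangle: 1!×1!×0!/3! = 1/6
(j±m)!: 2!×0!×0!×1!×1!×0! = 2
prefactor² = (2J+1)×Δ×N² = 2/3
  k=0: +1/(0!×1!×0!×0!×1!×0!) = 1
Σ = 1  ⇒  CG² = 2/3×1² = 2/3
CG = +√(2/3) = +0.816497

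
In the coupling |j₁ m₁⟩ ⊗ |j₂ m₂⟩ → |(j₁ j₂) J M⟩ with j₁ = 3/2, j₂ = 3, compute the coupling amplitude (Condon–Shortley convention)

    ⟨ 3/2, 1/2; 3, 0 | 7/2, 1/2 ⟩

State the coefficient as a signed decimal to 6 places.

triangle: 1!*2!*5!/9! = 240/362880
(j±m)!: 2!*1!*3!*3!*4!*3! = 10368
prefactor² = (2J+1)*Δ*N² = 384/7
  k=0: +1/(0!*1!*1!*3!*1!*2!) = 1/12
  k=1: −1/(1!*0!*0!*2!*2!*3!) = -1/24
Σ = 1/24  ⇒  CG² = 384/7*1/24² = 2/21
CG = +√(2/21) = +0.308607

+0.308607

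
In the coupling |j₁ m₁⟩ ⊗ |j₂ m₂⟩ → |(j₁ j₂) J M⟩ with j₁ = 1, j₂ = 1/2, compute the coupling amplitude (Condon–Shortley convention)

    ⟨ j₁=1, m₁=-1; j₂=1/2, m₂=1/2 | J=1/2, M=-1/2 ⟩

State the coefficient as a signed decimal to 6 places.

j₁+j₂−J=1  J+j₁−j₂=1  J−j₁+j₂=0  j₁+j₂+J+1=3
(j₁±m₁, j₂±m₂, J±M) = (0,2,1,0,0,1)
P² = 2/3
sum k=1..1:
  [1] −1/1 = -1
S = -1
C² = P²·S² = 2/3 ; C = -0.816497

-0.816497  (= −√(2/3))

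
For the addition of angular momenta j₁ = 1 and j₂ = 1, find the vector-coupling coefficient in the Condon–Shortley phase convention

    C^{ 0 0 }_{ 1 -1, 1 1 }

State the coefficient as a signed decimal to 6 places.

triangle: 2!×0!×0!/3! = 2/6
(j±m)!: 0!×2!×2!×0!×0!×0! = 4
prefactor² = (2J+1)×Δ×N² = 4/3
  k=2: +1/(2!×0!×0!×0!×0!×0!) = 1/2
Σ = 1/2  ⇒  CG² = 4/3×1/2² = 1/3
CG = +√(1/3) = +0.577350

+0.577350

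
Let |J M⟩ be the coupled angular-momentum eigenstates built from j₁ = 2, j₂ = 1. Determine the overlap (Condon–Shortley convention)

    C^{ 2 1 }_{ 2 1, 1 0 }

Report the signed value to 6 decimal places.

triangle: 1!·3!·1!/6! = 6/720
(j±m)!: 3!·1!·1!·1!·3!·1! = 36
prefactor² = (2J+1)·Δ·N² = 3/2
  k=0: +1/(0!·1!·1!·1!·2!·0!) = 1/2
  k=1: −1/(1!·0!·0!·0!·3!·1!) = -1/6
Σ = 1/3  ⇒  CG² = 3/2·1/3² = 1/6
CG = +√(1/6) = +0.408248

+√(1/6) ≈ +0.408248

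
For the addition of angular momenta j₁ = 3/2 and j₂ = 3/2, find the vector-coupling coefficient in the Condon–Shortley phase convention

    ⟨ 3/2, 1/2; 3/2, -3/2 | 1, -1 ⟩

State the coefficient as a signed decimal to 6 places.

triangle: 2!·1!·1!/5! = 2/120
(j±m)!: 2!·1!·0!·3!·0!·2! = 24
prefactor² = (2J+1)·Δ·N² = 6/5
  k=0: +1/(0!·2!·1!·0!·0!·1!) = 1/2
Σ = 1/2  ⇒  CG² = 6/5·1/2² = 3/10
CG = +√(3/10) = +0.547723

+√(3/10) ≈ +0.547723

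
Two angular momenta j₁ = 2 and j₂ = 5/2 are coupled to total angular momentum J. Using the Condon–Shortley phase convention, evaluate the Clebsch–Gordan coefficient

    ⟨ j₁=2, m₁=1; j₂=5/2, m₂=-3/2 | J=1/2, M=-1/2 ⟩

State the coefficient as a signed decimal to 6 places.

−√(4/15) = -0.516398

j₁+j₂−J=4  J+j₁−j₂=0  J−j₁+j₂=1  j₁+j₂+J+1=6
(j₁±m₁, j₂±m₂, J±M) = (3,1,1,4,0,1)
P² = 48/5
sum k=1..1:
  [1] −1/6 = -1/6
S = -1/6
C² = P²·S² = 4/15 ; C = -0.516398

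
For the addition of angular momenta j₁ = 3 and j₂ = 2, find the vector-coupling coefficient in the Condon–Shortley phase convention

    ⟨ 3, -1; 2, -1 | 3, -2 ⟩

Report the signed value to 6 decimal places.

√[7·2!4!2!/9! · 2!4!1!3!1!5!] = √(64)
  +(−1)^0/∏(0,2,4,1,0,1)! = 1/48  (running 1/48)
  +(−1)^1/∏(1,1,3,0,1,2)! = -1/12  (running -1/16)
⟨..|..⟩ = √(64)·(-1/16) = -0.500000

−√(1/4) = -0.500000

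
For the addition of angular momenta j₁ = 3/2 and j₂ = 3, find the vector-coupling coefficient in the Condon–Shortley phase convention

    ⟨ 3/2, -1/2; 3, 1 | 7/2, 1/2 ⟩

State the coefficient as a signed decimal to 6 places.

√[8·1!2!5!/9! · 1!2!4!2!4!3!] = √(512/7)
  +(−1)^0/∏(0,1,2,4,0,1)! = 1/48  (running 1/48)
  +(−1)^1/∏(1,0,1,3,1,2)! = -1/12  (running -1/16)
⟨..|..⟩ = √(512/7)·(-1/16) = -0.534522

-0.534522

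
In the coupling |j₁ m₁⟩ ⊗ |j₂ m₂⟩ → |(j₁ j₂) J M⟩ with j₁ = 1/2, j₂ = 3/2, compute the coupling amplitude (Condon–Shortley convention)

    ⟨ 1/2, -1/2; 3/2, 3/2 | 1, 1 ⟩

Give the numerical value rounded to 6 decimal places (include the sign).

−√(3/4) ≈ -0.866025

j₁+j₂−J=1  J+j₁−j₂=0  J−j₁+j₂=2  j₁+j₂+J+1=4
(j₁±m₁, j₂±m₂, J±M) = (0,1,3,0,2,0)
P² = 3
sum k=1..1:
  [1] −1/2 = -1/2
S = -1/2
C² = P²·S² = 3/4 ; C = -0.866025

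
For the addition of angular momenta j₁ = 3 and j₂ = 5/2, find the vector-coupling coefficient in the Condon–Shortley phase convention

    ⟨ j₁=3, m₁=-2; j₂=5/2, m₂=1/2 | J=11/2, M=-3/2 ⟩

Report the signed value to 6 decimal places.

√[12·0!6!5!/12! · 1!5!3!2!4!7!] = √(4147200/11)
  +(−1)^0/∏(0,0,5,3,1,2)! = 1/1440  (running 1/1440)
⟨..|..⟩ = √(4147200/11)·(1/1440) = +0.426401

+√(2/11) = +0.426401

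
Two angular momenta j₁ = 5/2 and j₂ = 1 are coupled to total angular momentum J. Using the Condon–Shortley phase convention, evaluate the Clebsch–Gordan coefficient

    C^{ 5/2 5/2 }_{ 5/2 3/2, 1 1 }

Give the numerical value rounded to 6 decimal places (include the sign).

-0.534522

triangle: 1!·4!·1!/7! = 24/5040
(j±m)!: 4!·1!·2!·0!·5!·0! = 5760
prefactor² = (2J+1)·Δ·N² = 1152/7
  k=1: −1/(1!·0!·0!·1!·4!·0!) = -1/24
Σ = -1/24  ⇒  CG² = 1152/7·(-1/24)² = 2/7
CG = −√(2/7) = -0.534522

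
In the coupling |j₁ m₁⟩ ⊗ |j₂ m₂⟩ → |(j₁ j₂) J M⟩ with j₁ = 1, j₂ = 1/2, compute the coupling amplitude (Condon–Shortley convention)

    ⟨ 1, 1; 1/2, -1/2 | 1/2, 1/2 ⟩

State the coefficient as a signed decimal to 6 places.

j₁+j₂−J=1  J+j₁−j₂=1  J−j₁+j₂=0  j₁+j₂+J+1=3
(j₁±m₁, j₂±m₂, J±M) = (2,0,0,1,1,0)
P² = 2/3
sum k=0..0:
  [0] +1/1 = 1
S = 1
C² = P²·S² = 2/3 ; C = +0.816497

+√(2/3) = +0.816497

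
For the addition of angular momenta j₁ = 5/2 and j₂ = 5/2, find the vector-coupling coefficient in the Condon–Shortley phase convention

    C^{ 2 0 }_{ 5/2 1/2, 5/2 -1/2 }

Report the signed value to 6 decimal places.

triangle: 3!·2!·2!/8! = 24/40320
(j±m)!: 3!·2!·2!·3!·2!·2! = 576
prefactor² = (2J+1)·Δ·N² = 12/7
  k=0: +1/(0!·3!·2!·2!·0!·0!) = 1/24
  k=1: −1/(1!·2!·1!·1!·1!·1!) = -1/2
  k=2: +1/(2!·1!·0!·0!·2!·2!) = 1/8
Σ = -1/3  ⇒  CG² = 12/7·(-1/3)² = 4/21
CG = −√(4/21) = -0.436436

−√(4/21) ≈ -0.436436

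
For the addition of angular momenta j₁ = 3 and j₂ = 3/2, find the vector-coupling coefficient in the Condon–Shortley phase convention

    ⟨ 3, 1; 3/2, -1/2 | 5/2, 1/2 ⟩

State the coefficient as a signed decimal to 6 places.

√[6·2!4!1!/8! · 4!2!1!2!3!2!] = √(288/35)
  +(−1)^0/∏(0,2,2,1,2,0)! = 1/8  (running 1/8)
  +(−1)^1/∏(1,1,1,0,3,1)! = -1/6  (running -1/24)
⟨..|..⟩ = √(288/35)·(-1/24) = -0.119523

-0.119523  (= −√(1/70))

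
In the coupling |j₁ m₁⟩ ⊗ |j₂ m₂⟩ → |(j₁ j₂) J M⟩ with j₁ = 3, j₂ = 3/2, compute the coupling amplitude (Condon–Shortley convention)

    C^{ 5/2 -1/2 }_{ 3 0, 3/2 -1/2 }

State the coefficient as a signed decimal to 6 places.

√[6·2!4!1!/8! · 3!3!1!2!2!3!] = √(216/35)
  +(−1)^0/∏(0,2,3,1,1,0)! = 1/12  (running 1/12)
  +(−1)^1/∏(1,1,2,0,2,1)! = -1/4  (running -1/6)
⟨..|..⟩ = √(216/35)·(-1/6) = -0.414039

-0.414039  (= −√(6/35))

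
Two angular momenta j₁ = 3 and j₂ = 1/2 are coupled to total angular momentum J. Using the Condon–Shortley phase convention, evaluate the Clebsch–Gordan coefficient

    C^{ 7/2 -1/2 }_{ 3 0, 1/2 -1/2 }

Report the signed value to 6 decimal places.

+√(4/7) = +0.755929

triangle: 0!·6!·1!/8! = 720/40320
(j±m)!: 3!·3!·0!·1!·3!·4! = 5184
prefactor² = (2J+1)·Δ·N² = 5184/7
  k=0: +1/(0!·0!·3!·0!·3!·1!) = 1/36
Σ = 1/36  ⇒  CG² = 5184/7·1/36² = 4/7
CG = +√(4/7) = +0.755929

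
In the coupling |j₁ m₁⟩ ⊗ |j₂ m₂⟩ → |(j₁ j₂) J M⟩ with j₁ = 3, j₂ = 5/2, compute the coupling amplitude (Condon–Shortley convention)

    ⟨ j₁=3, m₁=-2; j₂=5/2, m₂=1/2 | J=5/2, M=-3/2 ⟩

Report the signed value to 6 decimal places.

√[6·3!3!2!/9! · 1!5!3!2!1!4!] = √(288/7)
  +(−1)^2/∏(2,1,3,1,0,1)! = 1/12  (running 1/12)
  +(−1)^3/∏(3,0,2,0,1,2)! = -1/24  (running 1/24)
⟨..|..⟩ = √(288/7)·(1/24) = +0.267261

+√(1/14) ≈ +0.267261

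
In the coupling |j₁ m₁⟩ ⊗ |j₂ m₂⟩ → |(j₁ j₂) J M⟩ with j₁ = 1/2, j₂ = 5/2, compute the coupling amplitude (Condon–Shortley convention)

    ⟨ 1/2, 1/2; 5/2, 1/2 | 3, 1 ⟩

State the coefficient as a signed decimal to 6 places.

j₁+j₂−J=0  J+j₁−j₂=1  J−j₁+j₂=5  j₁+j₂+J+1=7
(j₁±m₁, j₂±m₂, J±M) = (1,0,3,2,4,2)
P² = 96
sum k=0..0:
  [0] +1/12 = 1/12
S = 1/12
C² = P²·S² = 2/3 ; C = +0.816497

+√(2/3) ≈ +0.816497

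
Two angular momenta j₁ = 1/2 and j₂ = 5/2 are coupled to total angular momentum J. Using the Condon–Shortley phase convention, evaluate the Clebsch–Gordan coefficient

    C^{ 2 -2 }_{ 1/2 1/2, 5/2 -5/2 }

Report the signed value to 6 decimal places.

√[5·1!0!4!/6! · 1!0!0!5!0!4!] = √(480)
  +(−1)^0/∏(0,1,0,0,0,4)! = 1/24  (running 1/24)
⟨..|..⟩ = √(480)·(1/24) = +0.912871

+√(5/6) = +0.912871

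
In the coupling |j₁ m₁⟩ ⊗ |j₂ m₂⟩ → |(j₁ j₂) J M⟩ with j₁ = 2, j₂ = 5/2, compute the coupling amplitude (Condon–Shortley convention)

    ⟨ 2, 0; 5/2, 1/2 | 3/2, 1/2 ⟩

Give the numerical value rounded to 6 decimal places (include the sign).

triangle: 3!*1!*2!/7! = 12/5040
(j±m)!: 2!*2!*3!*2!*2!*1! = 96
prefactor² = (2J+1)*Δ*N² = 32/35
  k=1: −1/(1!*2!*1!*2!*0!*0!) = -1/4
  k=2: +1/(2!*1!*0!*1!*1!*1!) = 1/2
Σ = 1/4  ⇒  CG² = 32/35*1/4² = 2/35
CG = +√(2/35) = +0.239046

+√(2/35) = +0.239046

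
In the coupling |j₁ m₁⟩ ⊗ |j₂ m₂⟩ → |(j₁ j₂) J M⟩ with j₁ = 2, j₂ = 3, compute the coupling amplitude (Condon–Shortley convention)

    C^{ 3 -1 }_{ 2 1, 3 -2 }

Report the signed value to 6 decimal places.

+√(1/4) = +0.500000

triangle: 2!*2!*4!/9! = 96/362880
(j±m)!: 3!*1!*1!*5!*2!*4! = 34560
prefactor² = (2J+1)*Δ*N² = 64
  k=0: +1/(0!*2!*1!*1!*1!*3!) = 1/12
  k=1: −1/(1!*1!*0!*0!*2!*4!) = -1/48
Σ = 1/16  ⇒  CG² = 64*1/16² = 1/4
CG = +√(1/4) = +0.500000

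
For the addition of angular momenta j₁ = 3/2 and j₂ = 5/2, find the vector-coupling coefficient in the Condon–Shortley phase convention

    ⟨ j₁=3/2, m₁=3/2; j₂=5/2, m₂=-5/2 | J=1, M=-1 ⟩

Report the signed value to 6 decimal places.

triangle: 3!×0!×2!/6! = 12/720
(j±m)!: 3!×0!×0!×5!×0!×2! = 1440
prefactor² = (2J+1)×Δ×N² = 72
  k=0: +1/(0!×3!×0!×0!×0!×2!) = 1/12
Σ = 1/12  ⇒  CG² = 72×1/12² = 1/2
CG = +√(1/2) = +0.707107

+√(1/2) = +0.707107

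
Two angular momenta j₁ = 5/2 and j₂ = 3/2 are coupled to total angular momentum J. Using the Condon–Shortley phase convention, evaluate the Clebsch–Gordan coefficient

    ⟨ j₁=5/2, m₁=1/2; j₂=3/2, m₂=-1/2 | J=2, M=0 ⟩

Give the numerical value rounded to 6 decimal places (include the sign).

−√(1/14) = -0.267261

triangle: 2!×3!×1!/7! = 12/5040
(j±m)!: 3!×2!×1!×2!×2!×2! = 96
prefactor² = (2J+1)×Δ×N² = 8/7
  k=0: +1/(0!×2!×2!×1!×1!×0!) = 1/4
  k=1: −1/(1!×1!×1!×0!×2!×1!) = -1/2
Σ = -1/4  ⇒  CG² = 8/7×(-1/4)² = 1/14
CG = −√(1/14) = -0.267261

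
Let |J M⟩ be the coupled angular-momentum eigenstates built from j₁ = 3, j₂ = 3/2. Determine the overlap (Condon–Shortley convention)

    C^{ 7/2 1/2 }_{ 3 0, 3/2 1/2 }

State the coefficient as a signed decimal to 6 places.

-0.308607

j₁+j₂−J=1  J+j₁−j₂=5  J−j₁+j₂=2  j₁+j₂+J+1=9
(j₁±m₁, j₂±m₂, J±M) = (3,3,2,1,4,3)
P² = 384/7
sum k=0..1:
  [0] +1/24 = 1/24
  [1] −1/12 = -1/12
S = -1/24
C² = P²·S² = 2/21 ; C = -0.308607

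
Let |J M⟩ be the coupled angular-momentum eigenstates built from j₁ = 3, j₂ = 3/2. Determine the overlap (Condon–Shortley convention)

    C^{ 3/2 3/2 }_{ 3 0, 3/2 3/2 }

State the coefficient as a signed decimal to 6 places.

triangle: 3!×3!×0!/7! = 36/5040
(j±m)!: 3!×3!×3!×0!×3!×0! = 1296
prefactor² = (2J+1)×Δ×N² = 1296/35
  k=3: −1/(3!×0!×0!×0!×3!×0!) = -1/36
Σ = -1/36  ⇒  CG² = 1296/35×(-1/36)² = 1/35
CG = −√(1/35) = -0.169031

-0.169031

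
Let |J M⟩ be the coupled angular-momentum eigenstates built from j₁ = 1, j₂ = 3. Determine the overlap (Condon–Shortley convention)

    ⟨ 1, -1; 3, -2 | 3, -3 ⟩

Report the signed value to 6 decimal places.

j₁+j₂−J=1  J+j₁−j₂=1  J−j₁+j₂=5  j₁+j₂+J+1=8
(j₁±m₁, j₂±m₂, J±M) = (0,2,1,5,0,6)
P² = 3600
sum k=1..1:
  [1] −1/120 = -1/120
S = -1/120
C² = P²·S² = 1/4 ; C = -0.500000

−√(1/4) = -0.500000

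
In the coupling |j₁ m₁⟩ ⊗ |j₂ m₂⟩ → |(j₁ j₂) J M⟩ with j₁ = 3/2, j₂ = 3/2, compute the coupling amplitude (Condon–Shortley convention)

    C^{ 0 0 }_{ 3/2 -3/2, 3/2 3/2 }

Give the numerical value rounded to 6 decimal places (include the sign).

−√(1/4) = -0.500000

√[1·3!0!0!/4! · 0!3!3!0!0!0!] = √(9)
  +(−1)^3/∏(3,0,0,0,0,0)! = -1/6  (running -1/6)
⟨..|..⟩ = √(9)·(-1/6) = -0.500000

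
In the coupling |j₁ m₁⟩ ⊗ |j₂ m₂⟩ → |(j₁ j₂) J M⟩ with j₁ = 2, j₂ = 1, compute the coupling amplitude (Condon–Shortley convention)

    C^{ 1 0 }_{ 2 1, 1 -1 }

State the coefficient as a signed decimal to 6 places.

+0.547723

√[3·2!2!0!/5! · 3!1!0!2!1!1!] = √(6/5)
  +(−1)^0/∏(0,2,1,0,1,0)! = 1/2  (running 1/2)
⟨..|..⟩ = √(6/5)·(1/2) = +0.547723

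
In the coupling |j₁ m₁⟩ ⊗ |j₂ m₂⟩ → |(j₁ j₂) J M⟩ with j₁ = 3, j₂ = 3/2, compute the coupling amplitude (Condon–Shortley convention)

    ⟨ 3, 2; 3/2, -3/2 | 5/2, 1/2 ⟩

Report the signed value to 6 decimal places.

triangle: 2!*4!*1!/8! = 48/40320
(j±m)!: 5!*1!*0!*3!*3!*2! = 8640
prefactor² = (2J+1)*Δ*N² = 432/7
  k=0: +1/(0!*2!*1!*0!*3!*1!) = 1/12
Σ = 1/12  ⇒  CG² = 432/7*1/12² = 3/7
CG = +√(3/7) = +0.654654

+0.654654  (= +√(3/7))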